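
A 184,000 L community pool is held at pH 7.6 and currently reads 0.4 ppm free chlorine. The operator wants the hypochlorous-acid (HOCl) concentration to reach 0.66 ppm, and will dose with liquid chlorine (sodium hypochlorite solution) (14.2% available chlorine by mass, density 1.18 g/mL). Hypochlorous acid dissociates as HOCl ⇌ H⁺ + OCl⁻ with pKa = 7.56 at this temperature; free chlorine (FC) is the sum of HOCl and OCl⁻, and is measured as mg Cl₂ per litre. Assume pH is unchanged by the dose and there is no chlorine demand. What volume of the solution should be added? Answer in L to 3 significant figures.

1.08 L

[OCl⁻]/[HOCl] = 10^(pH − pKa) = 10^(7.6 − 7.56) = 1.096; fraction as HOCl = 1/(1 + 1.096) = 0.477.
Free chlorine required for 0.66 ppm HOCl: 0.66 / 0.477 = 1.384 ppm.
FC to add: 1.384 − 0.4 = 0.9837 mg/L as Cl₂.
Cl₂ equivalent: 0.9837 mg/L × 184,000 L = 181 g.
Product at 14.2% available Cl: 181 / 0.142 = 1275 g.
Volume: 1275 g ÷ 1.18 g/mL = 1080 mL.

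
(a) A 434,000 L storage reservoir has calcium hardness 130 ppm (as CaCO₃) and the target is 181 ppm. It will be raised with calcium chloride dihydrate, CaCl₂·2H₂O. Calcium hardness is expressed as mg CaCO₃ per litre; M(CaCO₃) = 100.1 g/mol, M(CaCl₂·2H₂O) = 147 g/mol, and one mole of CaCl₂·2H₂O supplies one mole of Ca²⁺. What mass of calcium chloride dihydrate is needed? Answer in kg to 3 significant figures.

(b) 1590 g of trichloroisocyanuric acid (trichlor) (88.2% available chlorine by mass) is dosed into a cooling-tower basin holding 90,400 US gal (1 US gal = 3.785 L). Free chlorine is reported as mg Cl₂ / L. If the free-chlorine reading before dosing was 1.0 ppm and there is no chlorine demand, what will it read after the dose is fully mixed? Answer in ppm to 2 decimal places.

(a) 32.5 kg; (b) 5.10 ppm

(a) Hardness to add: (181 − 130) = 51 mg/L as CaCO₃ × 434,000 L = 22,130 g as CaCO₃.
(a) Moles of Ca²⁺ (1 mol Ca²⁺ ≡ 1 mol CaCO₃): 22,130 / 100.1 g/mol = 221.1 mol.
(a) Mass of CaCl₂·2H₂O: 221.1 × 147 = 32,500 g.

(b) Volume: 90,400 US gal × 3.785 L/gal = 342,164 L.
(b) Available chlorine delivered: 1590 g × 0.882 = 1402 g as Cl₂.
(b) Concentration rise: 1402 g / 342,164 L = 4.099 mg/L = 4.10 ppm.
(b) Final FC: 1.0 + 4.10 = 5.10 ppm.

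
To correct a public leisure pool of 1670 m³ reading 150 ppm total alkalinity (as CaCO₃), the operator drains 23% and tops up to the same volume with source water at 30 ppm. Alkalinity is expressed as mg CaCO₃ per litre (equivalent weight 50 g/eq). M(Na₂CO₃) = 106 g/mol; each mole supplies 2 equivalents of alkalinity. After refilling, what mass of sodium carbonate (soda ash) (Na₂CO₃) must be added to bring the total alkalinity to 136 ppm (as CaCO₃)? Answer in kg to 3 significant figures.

24.1 kg

Volume: 1670 m³ = 1,670,000 L.
After draining 23% and refilling: 150 × 0.77 + 30 × 0.23 = 122.4 ppm.
Deficit to target: 136 − 122.4 = 13.6 mg/L.
As CaCO₃: 13.6 mg/L × 1,670,000 L = 22,710 g; ÷ 50 g/eq ÷ 2 = 227.1 mol Na₂CO₃.
Mass: 227.1 × 106 = 24,070 g.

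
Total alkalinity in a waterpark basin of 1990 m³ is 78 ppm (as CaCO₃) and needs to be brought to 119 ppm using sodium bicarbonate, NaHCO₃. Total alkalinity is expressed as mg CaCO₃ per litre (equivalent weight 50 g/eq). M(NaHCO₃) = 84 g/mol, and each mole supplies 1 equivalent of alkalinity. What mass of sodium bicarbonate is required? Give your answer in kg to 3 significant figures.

137 kg

Volume: 1990 m³ = 1,990,000 L.
Alkalinity to add: (119 − 78) = 41 mg/L as CaCO₃ × 1,990,000 L = 81,590 g as CaCO₃.
Equivalents: 81,590 g ÷ 50 g/eq = 1632 eq.
NaHCO₃ supplies 1 eq per mole → 1632 mol.
Mass: 1632 mol × 84 g/mol = 137,100 g.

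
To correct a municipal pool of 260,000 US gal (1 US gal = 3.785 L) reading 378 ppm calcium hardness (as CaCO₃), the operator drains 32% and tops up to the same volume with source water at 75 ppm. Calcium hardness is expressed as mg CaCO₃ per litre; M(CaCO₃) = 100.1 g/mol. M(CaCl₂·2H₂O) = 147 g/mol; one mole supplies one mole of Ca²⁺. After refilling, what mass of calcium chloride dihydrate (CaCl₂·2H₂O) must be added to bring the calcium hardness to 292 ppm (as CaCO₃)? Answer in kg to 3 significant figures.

15.8 kg

Volume: 260,000 US gal × 3.785 L/gal = 984,100 L.
After draining 32% and refilling: 378 × 0.68 + 75 × 0.32 = 281.04 ppm.
Deficit to target: 292 − 281.04 = 10.96 mg/L.
As CaCO₃: 10.96 mg/L × 984,100 L = 10,790 g; ÷ 100.1 = 107.7 mol Ca²⁺.
Mass: 107.7 × 147 = 15,840 g.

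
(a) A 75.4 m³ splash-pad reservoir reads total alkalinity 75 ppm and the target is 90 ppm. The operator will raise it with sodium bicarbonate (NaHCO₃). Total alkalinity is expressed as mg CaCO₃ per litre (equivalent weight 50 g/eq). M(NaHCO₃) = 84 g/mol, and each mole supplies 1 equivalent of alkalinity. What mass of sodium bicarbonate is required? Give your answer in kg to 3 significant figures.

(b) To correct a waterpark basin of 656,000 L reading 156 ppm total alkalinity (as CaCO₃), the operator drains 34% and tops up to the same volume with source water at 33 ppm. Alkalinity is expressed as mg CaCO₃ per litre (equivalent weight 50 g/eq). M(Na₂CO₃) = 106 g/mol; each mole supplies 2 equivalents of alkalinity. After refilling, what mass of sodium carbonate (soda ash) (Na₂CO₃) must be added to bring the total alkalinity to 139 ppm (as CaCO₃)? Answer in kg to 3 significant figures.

(a) 1.90 kg; (b) 17.3 kg

(a) Volume: 75.4 m³ = 75,400 L.
(a) Alkalinity to add: (90 − 75) = 15 mg/L as CaCO₃ × 75,400 L = 1131 g as CaCO₃.
(a) Equivalents: 1131 g ÷ 50 g/eq = 22.62 eq.
(a) NaHCO₃ supplies 1 eq per mole → 22.62 mol.
(a) Mass: 22.62 mol × 84 g/mol = 1900 g.

(b) After draining 34% and refilling: 156 × 0.66 + 33 × 0.34 = 114.18 ppm.
(b) Deficit to target: 139 − 114.18 = 24.82 mg/L.
(b) As CaCO₃: 24.82 mg/L × 656,000 L = 16,280 g; ÷ 50 g/eq ÷ 2 = 162.8 mol Na₂CO₃.
(b) Mass: 162.8 × 106 = 17,260 g.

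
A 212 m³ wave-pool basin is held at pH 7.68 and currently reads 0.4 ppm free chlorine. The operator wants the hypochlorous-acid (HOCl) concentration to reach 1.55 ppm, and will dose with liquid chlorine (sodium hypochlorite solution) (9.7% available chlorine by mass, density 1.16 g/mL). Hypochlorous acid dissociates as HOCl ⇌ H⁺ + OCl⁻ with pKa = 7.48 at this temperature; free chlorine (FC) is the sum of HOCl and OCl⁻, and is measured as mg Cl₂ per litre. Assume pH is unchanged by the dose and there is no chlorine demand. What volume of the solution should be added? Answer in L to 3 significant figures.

Volume: 212 m³ = 212,000 L.
[OCl⁻]/[HOCl] = 10^(pH − pKa) = 10^(7.68 − 7.48) = 1.585; fraction as HOCl = 1/(1 + 1.585) = 0.3869.
Free chlorine required for 1.55 ppm HOCl: 1.55 / 0.3869 = 4.007 ppm.
FC to add: 4.007 − 0.4 = 3.607 mg/L as Cl₂.
Cl₂ equivalent: 3.607 mg/L × 212,000 L = 764.6 g.
Product at 9.7% available Cl: 764.6 / 0.097 = 7882 g.
Volume: 7882 g ÷ 1.16 g/mL = 6795 mL.

6.80 L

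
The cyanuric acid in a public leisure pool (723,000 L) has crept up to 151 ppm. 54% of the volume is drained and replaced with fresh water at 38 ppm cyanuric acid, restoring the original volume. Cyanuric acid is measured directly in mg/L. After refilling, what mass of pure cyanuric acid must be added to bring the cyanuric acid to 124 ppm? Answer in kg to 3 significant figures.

24.6 kg

After draining 54% and refilling: 151 × 0.46 + 38 × 0.54 = 89.98 ppm.
Deficit to target: 124 − 89.98 = 34.02 mg/L.
Mass: 34.02 mg/L × 723,000 L = 24,600 g cyanuric acid.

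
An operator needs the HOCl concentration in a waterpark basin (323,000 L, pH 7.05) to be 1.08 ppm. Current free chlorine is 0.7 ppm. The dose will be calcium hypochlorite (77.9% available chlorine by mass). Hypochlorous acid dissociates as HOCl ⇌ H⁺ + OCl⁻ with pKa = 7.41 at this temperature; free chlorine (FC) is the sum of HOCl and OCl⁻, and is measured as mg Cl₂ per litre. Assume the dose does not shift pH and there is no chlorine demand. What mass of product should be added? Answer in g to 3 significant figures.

[OCl⁻]/[HOCl] = 10^(pH − pKa) = 10^(7.05 − 7.41) = 0.4365; fraction as HOCl = 1/(1 + 0.4365) = 0.6961.
Free chlorine required for 1.08 ppm HOCl: 1.08 / 0.6961 = 1.551 ppm.
FC to add: 1.551 − 0.7 = 0.8514 mg/L as Cl₂.
Cl₂ equivalent: 0.8514 mg/L × 323,000 L = 275 g.
Product at 77.9% available Cl: 275 / 0.779 = 353 g.

353 g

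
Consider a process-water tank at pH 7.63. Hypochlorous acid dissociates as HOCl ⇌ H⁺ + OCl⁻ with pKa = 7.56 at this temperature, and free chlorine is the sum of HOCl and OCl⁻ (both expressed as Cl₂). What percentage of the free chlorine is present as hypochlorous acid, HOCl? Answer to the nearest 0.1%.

[OCl⁻]/[HOCl] = 10^(pH − pKa) = 10^(7.63 − 7.56) = 10^0.07 = 1.175.
Fraction as HOCl = 1 / (1 + 1.175) = 0.4598.

46.0%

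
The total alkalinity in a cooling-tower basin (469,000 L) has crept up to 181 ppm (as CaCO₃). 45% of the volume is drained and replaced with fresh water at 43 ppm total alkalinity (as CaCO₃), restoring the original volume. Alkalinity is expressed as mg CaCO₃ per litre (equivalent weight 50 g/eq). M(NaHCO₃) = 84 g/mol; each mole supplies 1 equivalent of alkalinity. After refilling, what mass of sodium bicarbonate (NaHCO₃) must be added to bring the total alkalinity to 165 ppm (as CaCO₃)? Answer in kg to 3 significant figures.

After draining 45% and refilling: 181 × 0.55 + 43 × 0.45 = 118.9 ppm.
Deficit to target: 165 − 118.9 = 46.1 mg/L.
As CaCO₃: 46.1 mg/L × 469,000 L = 21,620 g; ÷ 50 g/eq ÷ 1 = 432.4 mol NaHCO₃.
Mass: 432.4 × 84 = 36,320 g.

36.3 kg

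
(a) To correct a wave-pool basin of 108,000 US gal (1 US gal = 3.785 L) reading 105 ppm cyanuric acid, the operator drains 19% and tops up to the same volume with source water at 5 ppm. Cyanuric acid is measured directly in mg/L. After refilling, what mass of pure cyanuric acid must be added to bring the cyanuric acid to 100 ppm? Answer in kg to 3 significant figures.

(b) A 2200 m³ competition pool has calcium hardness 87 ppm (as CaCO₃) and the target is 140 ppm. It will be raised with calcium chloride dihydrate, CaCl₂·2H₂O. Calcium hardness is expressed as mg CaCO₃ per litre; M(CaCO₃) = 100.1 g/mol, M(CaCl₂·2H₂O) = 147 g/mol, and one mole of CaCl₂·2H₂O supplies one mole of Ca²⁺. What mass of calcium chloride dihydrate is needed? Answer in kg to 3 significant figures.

(a) 5.72 kg; (b) 171 kg

(a) Volume: 108,000 US gal × 3.785 L/gal = 408,780 L.
(a) After draining 19% and refilling: 105 × 0.81 + 5 × 0.19 = 86 ppm.
(a) Deficit to target: 100 − 86 = 14 mg/L.
(a) Mass: 14 mg/L × 408,780 L = 5723 g cyanuric acid.

(b) Volume: 2200 m³ = 2,200,000 L.
(b) Hardness to add: (140 − 87) = 53 mg/L as CaCO₃ × 2,200,000 L = 116,600 g as CaCO₃.
(b) Moles of Ca²⁺ (1 mol Ca²⁺ ≡ 1 mol CaCO₃): 116,600 / 100.1 g/mol = 1165 mol.
(b) Mass of CaCl₂·2H₂O: 1165 × 147 = 171,200 g.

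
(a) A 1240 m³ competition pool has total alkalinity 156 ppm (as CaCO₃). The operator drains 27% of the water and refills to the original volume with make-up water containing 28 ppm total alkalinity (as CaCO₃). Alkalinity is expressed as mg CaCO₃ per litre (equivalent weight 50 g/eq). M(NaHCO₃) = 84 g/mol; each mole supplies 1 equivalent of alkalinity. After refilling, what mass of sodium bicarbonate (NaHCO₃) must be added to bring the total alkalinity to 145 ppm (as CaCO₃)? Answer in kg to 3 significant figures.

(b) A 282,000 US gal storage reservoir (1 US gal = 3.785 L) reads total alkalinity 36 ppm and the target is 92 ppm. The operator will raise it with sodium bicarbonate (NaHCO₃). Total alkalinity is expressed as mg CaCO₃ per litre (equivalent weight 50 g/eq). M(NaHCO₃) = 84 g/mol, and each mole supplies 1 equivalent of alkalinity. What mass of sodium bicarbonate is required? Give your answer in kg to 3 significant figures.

(a) 49.1 kg; (b) 100 kg

(a) Volume: 1240 m³ = 1,240,000 L.
(a) After draining 27% and refilling: 156 × 0.73 + 28 × 0.27 = 121.44 ppm.
(a) Deficit to target: 145 − 121.44 = 23.56 mg/L.
(a) As CaCO₃: 23.56 mg/L × 1,240,000 L = 29,210 g; ÷ 50 g/eq ÷ 1 = 584.3 mol NaHCO₃.
(a) Mass: 584.3 × 84 = 49,080 g.

(b) Volume: 282,000 US gal × 3.785 L/gal = 1,067,370 L.
(b) Alkalinity to add: (92 − 36) = 56 mg/L as CaCO₃ × 1,067,370 L = 59,770 g as CaCO₃.
(b) Equivalents: 59,770 g ÷ 50 g/eq = 1195 eq.
(b) NaHCO₃ supplies 1 eq per mole → 1195 mol.
(b) Mass: 1195 mol × 84 g/mol = 100,400 g.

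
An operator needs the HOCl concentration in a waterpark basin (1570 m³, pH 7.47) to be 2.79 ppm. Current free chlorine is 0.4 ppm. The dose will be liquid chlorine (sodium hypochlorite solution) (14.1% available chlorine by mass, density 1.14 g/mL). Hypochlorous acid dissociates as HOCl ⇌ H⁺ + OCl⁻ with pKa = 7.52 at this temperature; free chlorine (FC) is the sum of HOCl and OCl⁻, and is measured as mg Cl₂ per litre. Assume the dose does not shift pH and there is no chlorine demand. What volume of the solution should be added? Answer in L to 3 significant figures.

Volume: 1570 m³ = 1,570,000 L.
[OCl⁻]/[HOCl] = 10^(pH − pKa) = 10^(7.47 − 7.52) = 0.8913; fraction as HOCl = 1/(1 + 0.8913) = 0.5288.
Free chlorine required for 2.79 ppm HOCl: 2.79 / 0.5288 = 5.277 ppm.
FC to add: 5.277 − 0.4 = 4.877 mg/L as Cl₂.
Cl₂ equivalent: 4.877 mg/L × 1,570,000 L = 7656 g.
Product at 14.1% available Cl: 7656 / 0.141 = 54,300 g.
Volume: 54,300 g ÷ 1.14 g/mL = 47,630 mL.

47.6 L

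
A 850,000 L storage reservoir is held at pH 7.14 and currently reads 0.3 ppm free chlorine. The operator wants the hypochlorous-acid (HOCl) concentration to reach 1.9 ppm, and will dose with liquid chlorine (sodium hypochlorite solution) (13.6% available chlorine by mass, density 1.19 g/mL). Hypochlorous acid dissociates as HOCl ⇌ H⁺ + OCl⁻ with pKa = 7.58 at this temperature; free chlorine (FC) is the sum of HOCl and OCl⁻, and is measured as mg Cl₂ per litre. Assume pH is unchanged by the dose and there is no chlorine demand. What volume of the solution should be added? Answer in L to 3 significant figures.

12.0 L

[OCl⁻]/[HOCl] = 10^(pH − pKa) = 10^(7.14 − 7.58) = 0.3631; fraction as HOCl = 1/(1 + 0.3631) = 0.7336.
Free chlorine required for 1.9 ppm HOCl: 1.9 / 0.7336 = 2.59 ppm.
FC to add: 2.59 − 0.3 = 2.29 mg/L as Cl₂.
Cl₂ equivalent: 2.29 mg/L × 850,000 L = 1946 g.
Product at 13.6% available Cl: 1946 / 0.136 = 14,310 g.
Volume: 14,310 g ÷ 1.19 g/mL = 12,030 mL.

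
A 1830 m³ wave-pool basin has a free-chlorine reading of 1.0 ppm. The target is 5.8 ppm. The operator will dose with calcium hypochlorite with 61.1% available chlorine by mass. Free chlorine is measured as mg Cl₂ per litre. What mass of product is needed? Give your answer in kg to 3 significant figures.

Volume: 1830 m³ = 1,830,000 L.
Chlorine deficit: 5.8 − 1.0 = 4.8 ppm = 4.8 mg/L as Cl₂.
Cl₂ equivalent needed: 4.8 mg/L × 1,830,000 L = 8,784,000 mg = 8784 g.
Product at 61.1% available chlorine: 8784 / 0.611 = 14,380 g.

14.4 kg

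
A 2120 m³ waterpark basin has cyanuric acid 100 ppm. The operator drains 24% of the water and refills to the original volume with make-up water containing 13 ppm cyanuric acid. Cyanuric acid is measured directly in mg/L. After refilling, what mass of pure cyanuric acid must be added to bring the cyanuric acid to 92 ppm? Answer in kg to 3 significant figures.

27.3 kg

Volume: 2120 m³ = 2,120,000 L.
After draining 24% and refilling: 100 × 0.76 + 13 × 0.24 = 79.12 ppm.
Deficit to target: 92 − 79.12 = 12.88 mg/L.
Mass: 12.88 mg/L × 2,120,000 L = 27,310 g cyanuric acid.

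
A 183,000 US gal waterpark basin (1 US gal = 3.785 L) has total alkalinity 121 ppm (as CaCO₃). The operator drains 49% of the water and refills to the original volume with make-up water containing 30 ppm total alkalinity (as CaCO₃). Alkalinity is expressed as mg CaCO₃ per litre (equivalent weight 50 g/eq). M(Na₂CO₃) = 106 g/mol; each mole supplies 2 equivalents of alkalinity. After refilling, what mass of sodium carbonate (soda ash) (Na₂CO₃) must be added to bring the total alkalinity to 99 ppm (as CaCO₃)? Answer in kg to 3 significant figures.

16.6 kg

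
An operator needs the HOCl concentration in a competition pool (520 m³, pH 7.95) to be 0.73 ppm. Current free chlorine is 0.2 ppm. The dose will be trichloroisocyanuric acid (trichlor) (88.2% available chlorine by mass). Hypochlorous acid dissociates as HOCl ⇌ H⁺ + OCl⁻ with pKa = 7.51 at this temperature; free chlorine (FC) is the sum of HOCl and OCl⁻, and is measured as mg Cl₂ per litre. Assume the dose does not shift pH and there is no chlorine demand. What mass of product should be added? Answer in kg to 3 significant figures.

1.50 kg

Volume: 520 m³ = 520,000 L.
[OCl⁻]/[HOCl] = 10^(pH − pKa) = 10^(7.95 − 7.51) = 2.754; fraction as HOCl = 1/(1 + 2.754) = 0.2664.
Free chlorine required for 0.73 ppm HOCl: 0.73 / 0.2664 = 2.741 ppm.
FC to add: 2.741 − 0.2 = 2.541 mg/L as Cl₂.
Cl₂ equivalent: 2.541 mg/L × 520,000 L = 1321 g.
Product at 88.2% available Cl: 1321 / 0.882 = 1498 g.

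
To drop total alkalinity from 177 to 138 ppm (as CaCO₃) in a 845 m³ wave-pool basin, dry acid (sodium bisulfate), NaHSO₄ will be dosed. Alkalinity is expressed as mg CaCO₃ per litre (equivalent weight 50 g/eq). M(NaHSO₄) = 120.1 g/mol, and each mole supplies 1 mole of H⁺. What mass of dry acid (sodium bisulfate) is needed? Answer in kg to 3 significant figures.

Volume: 845 m³ = 845,000 L.
Alkalinity to neutralize: (177 − 138) = 39 mg/L as CaCO₃ × 845,000 L = 32,960 g as CaCO₃.
Equivalents of H⁺ required: 32,960 ÷ 50 g/eq = 659.1 eq = 659.1 mol NaHSO₄.
Mass of NaHSO₄: 659.1 × 120.1 = 79,160 g.

79.2 kg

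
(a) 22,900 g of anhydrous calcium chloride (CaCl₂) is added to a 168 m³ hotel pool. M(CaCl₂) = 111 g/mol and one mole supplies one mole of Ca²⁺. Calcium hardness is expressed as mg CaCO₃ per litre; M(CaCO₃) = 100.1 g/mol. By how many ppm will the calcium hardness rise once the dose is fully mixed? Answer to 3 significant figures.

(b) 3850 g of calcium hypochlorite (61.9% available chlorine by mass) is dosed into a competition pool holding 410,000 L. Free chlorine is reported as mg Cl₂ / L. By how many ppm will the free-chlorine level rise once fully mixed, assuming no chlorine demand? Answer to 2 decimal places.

(a) Volume: 168 m³ = 168,000 L.
(a) Moles of Ca²⁺: 22,900 g ÷ 111 g/mol = 206.3 mol.
(a) As CaCO₃: 206.3 mol × 100.1 g/mol = 20,650 g.
(a) Rise: 20,650 g / 168,000 L × 1000 = 122.9 mg/L.

(b) Available chlorine delivered: 3850 g × 0.619 = 2383 g as Cl₂.
(b) Concentration rise: 2383 g / 410,000 L = 5.813 mg/L = 5.81 ppm.

(a) 123 ppm; (b) 5.81 ppm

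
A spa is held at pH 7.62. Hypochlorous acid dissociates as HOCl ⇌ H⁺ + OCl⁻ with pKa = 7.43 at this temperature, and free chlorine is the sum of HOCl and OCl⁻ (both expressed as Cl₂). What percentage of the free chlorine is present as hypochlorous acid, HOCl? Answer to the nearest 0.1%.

[OCl⁻]/[HOCl] = 10^(pH − pKa) = 10^(7.62 − 7.43) = 10^0.19 = 1.549.
Fraction as HOCl = 1 / (1 + 1.549) = 0.3923.

39.2%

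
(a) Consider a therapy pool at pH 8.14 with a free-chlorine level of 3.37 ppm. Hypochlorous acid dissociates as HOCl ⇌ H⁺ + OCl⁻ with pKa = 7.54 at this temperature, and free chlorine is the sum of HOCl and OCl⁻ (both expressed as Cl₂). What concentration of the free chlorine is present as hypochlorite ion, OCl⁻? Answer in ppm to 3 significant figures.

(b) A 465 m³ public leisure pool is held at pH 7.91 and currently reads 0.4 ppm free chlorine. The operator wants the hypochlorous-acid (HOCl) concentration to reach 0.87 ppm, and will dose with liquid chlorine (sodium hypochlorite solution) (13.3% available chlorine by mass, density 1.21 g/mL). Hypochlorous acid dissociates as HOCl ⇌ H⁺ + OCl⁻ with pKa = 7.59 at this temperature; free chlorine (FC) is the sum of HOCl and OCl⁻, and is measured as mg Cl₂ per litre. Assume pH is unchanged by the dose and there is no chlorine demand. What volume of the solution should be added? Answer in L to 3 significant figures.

(a) 2.69 ppm; (b) 6.61 L

(a) [OCl⁻]/[HOCl] = 10^(pH − pKa) = 10^(8.14 − 7.54) = 10^0.60 = 3.981.
(a) Fraction as HOCl = 1 / (1 + 3.981) = 0.2008.
(a) OCl⁻ = (1 − 0.2008) × 3.37 ppm = 2.693 ppm.

(b) Volume: 465 m³ = 465,000 L.
(b) [OCl⁻]/[HOCl] = 10^(pH − pKa) = 10^(7.91 − 7.59) = 2.089; fraction as HOCl = 1/(1 + 2.089) = 0.3237.
(b) Free chlorine required for 0.87 ppm HOCl: 0.87 / 0.3237 = 2.688 ppm.
(b) FC to add: 2.688 − 0.4 = 2.288 mg/L as Cl₂.
(b) Cl₂ equivalent: 2.288 mg/L × 465,000 L = 1064 g.
(b) Product at 13.3% available Cl: 1064 / 0.133 = 7998 g.
(b) Volume: 7998 g ÷ 1.21 g/mL = 6610 mL.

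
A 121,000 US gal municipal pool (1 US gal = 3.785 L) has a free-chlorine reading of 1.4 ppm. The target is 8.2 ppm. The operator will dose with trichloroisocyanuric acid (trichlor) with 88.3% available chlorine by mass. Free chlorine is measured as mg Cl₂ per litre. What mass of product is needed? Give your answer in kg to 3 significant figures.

Volume: 121,000 US gal × 3.785 L/gal = 457,985 L.
Chlorine deficit: 8.2 − 1.4 = 6.8 ppm = 6.8 mg/L as Cl₂.
Cl₂ equivalent needed: 6.8 mg/L × 457,985 L = 3,114,000 mg = 3114 g.
Product at 88.3% available chlorine: 3114 / 0.883 = 3527 g.

3.53 kg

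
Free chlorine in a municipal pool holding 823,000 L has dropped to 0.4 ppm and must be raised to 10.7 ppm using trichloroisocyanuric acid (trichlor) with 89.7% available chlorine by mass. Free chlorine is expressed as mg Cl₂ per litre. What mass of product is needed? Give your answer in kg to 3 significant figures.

Chlorine deficit: 10.7 − 0.4 = 10.3 ppm = 10.3 mg/L as Cl₂.
Cl₂ equivalent needed: 10.3 mg/L × 823,000 L = 8,477,000 mg = 8477 g.
Product at 89.7% available chlorine: 8477 / 0.897 = 9450 g.

9.45 kg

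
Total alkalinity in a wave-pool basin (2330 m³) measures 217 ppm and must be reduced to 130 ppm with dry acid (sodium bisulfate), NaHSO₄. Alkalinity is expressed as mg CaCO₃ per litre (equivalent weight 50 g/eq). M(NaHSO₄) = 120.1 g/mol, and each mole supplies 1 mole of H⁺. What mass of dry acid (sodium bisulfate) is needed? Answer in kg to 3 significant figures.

Volume: 2330 m³ = 2,330,000 L.
Alkalinity to neutralize: (217 − 130) = 87 mg/L as CaCO₃ × 2,330,000 L = 202,700 g as CaCO₃.
Equivalents of H⁺ required: 202,700 ÷ 50 g/eq = 4054 eq = 4054 mol NaHSO₄.
Mass of NaHSO₄: 4054 × 120.1 = 486,900 g.

487 kg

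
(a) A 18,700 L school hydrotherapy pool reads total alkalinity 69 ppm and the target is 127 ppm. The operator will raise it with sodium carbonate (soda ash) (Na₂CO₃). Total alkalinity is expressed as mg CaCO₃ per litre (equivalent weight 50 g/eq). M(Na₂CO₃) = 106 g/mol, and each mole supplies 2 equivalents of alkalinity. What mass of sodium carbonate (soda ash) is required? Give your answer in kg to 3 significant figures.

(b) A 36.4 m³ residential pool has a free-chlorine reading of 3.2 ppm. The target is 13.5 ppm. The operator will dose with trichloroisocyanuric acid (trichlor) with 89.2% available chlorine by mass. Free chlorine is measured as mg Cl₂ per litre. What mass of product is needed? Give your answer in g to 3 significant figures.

(a) Alkalinity to add: (127 − 69) = 58 mg/L as CaCO₃ × 18,700 L = 1085 g as CaCO₃.
(a) Equivalents: 1085 g ÷ 50 g/eq = 21.69 eq.
(a) Each mole of Na₂CO₃ supplies 2 eq, so 21.69 / 2 = 10.85 mol.
(a) Mass: 10.85 mol × 106 g/mol = 1150 g.

(b) Volume: 36.4 m³ = 36,400 L.
(b) Chlorine deficit: 13.5 − 3.2 = 10.3 ppm = 10.3 mg/L as Cl₂.
(b) Cl₂ equivalent needed: 10.3 mg/L × 36,400 L = 374,900 mg = 374.9 g.
(b) Product at 89.2% available chlorine: 374.9 / 0.892 = 420.3 g.

(a) 1.15 kg; (b) 420 g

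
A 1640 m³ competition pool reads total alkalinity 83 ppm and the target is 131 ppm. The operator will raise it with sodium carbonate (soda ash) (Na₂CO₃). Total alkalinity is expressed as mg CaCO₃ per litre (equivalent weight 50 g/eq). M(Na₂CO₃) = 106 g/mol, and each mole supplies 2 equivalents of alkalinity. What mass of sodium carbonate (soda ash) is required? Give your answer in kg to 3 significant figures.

Volume: 1640 m³ = 1,640,000 L.
Alkalinity to add: (131 − 83) = 48 mg/L as CaCO₃ × 1,640,000 L = 78,720 g as CaCO₃.
Equivalents: 78,720 g ÷ 50 g/eq = 1574 eq.
Each mole of Na₂CO₃ supplies 2 eq, so 1574 / 2 = 787.2 mol.
Mass: 787.2 mol × 106 g/mol = 83,440 g.

83.4 kg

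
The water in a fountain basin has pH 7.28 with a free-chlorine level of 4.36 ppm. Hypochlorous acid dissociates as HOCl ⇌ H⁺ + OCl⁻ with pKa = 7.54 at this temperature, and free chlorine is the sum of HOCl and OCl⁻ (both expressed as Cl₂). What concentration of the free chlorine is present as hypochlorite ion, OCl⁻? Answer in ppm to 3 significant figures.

[OCl⁻]/[HOCl] = 10^(pH − pKa) = 10^(7.28 − 7.54) = 10^-0.26 = 0.5495.
Fraction as HOCl = 1 / (1 + 0.5495) = 0.6454.
OCl⁻ = (1 − 0.6454) × 4.36 ppm = 1.546 ppm.

1.55 ppm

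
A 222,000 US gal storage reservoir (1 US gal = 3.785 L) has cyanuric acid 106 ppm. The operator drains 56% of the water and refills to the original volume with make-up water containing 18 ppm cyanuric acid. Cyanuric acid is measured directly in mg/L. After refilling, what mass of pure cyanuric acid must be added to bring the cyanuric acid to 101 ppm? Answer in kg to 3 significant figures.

Volume: 222,000 US gal × 3.785 L/gal = 840,270 L.
After draining 56% and refilling: 106 × 0.44 + 18 × 0.56 = 56.72 ppm.
Deficit to target: 101 − 56.72 = 44.28 mg/L.
Mass: 44.28 mg/L × 840,270 L = 37,210 g cyanuric acid.

37.2 kg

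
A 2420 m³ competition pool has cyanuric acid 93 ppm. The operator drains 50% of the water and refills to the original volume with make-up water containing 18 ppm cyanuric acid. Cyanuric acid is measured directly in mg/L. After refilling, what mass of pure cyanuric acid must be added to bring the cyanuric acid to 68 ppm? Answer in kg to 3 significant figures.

30.2 kg

Volume: 2420 m³ = 2,420,000 L.
After draining 50% and refilling: 93 × 0.50 + 18 × 0.50 = 55.5 ppm.
Deficit to target: 68 − 55.5 = 12.5 mg/L.
Mass: 12.5 mg/L × 2,420,000 L = 30,250 g cyanuric acid.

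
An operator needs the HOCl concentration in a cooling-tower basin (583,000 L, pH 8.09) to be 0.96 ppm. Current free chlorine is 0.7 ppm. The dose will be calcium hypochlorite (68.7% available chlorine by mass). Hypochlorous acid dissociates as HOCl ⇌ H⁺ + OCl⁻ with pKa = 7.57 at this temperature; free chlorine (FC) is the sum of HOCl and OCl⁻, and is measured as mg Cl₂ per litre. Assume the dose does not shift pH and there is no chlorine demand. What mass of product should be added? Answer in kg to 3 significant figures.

2.92 kg

[OCl⁻]/[HOCl] = 10^(pH − pKa) = 10^(8.09 − 7.57) = 3.311; fraction as HOCl = 1/(1 + 3.311) = 0.2319.
Free chlorine required for 0.96 ppm HOCl: 0.96 / 0.2319 = 4.139 ppm.
FC to add: 4.139 − 0.7 = 3.439 mg/L as Cl₂.
Cl₂ equivalent: 3.439 mg/L × 583,000 L = 2005 g.
Product at 68.7% available Cl: 2005 / 0.687 = 2918 g.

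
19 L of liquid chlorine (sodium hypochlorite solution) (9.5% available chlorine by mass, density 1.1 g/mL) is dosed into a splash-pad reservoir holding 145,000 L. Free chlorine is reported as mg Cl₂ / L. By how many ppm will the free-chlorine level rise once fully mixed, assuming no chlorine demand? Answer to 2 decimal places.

13.69 ppm

Mass of solution: 19 L × 1000 mL/L × 1.1 g/mL = 20,900 g.
Available chlorine delivered: 20,900 g × 0.095 = 1986 g as Cl₂.
Concentration rise: 1986 g / 145,000 L = 13.69 mg/L = 13.69 ppm.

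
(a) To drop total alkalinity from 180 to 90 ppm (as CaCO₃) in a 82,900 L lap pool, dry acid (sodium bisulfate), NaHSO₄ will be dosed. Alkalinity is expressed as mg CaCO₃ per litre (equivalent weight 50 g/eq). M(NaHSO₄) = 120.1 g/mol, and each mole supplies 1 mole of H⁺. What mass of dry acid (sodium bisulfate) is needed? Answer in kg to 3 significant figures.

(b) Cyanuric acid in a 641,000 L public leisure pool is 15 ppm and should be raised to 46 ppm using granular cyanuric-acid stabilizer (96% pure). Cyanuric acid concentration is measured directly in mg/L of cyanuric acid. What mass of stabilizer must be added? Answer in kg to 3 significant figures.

(a) 17.9 kg; (b) 20.7 kg

(a) Alkalinity to neutralize: (180 − 90) = 90 mg/L as CaCO₃ × 82,900 L = 7461 g as CaCO₃.
(a) Equivalents of H⁺ required: 7461 ÷ 50 g/eq = 149.2 eq = 149.2 mol NaHSO₄.
(a) Mass of NaHSO₄: 149.2 × 120.1 = 17,920 g.

(b) CYA to add: (46 − 15) = 31 mg/L × 641,000 L = 19,870 g cyanuric acid.
(b) At 96% purity: 19,870 / 0.96 = 20,700 g product.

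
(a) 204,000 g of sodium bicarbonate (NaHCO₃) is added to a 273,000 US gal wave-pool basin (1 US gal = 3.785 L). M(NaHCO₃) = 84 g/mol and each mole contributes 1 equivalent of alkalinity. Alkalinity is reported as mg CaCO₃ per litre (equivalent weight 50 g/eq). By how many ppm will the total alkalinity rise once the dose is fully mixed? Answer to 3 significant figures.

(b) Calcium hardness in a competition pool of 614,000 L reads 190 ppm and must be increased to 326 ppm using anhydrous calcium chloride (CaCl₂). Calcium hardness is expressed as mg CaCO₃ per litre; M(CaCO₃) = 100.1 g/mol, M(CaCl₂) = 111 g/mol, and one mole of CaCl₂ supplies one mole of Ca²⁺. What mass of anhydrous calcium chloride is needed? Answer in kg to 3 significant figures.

(a) 118 ppm; (b) 92.6 kg

(a) Volume: 273,000 US gal × 3.785 L/gal = 1,033,305 L.
(a) Moles of NaHCO₃: 204,000 g ÷ 84 g/mol = 2429 mol → 2429 eq of alkalinity.
(a) As CaCO₃: 2429 eq × 50 g/eq = 121,400 g.
(a) Rise: 121,400 g / 1,033,305 L × 1000 = 117.5 mg/L.

(b) Hardness to add: (326 − 190) = 136 mg/L as CaCO₃ × 614,000 L = 83,500 g as CaCO₃.
(b) Moles of Ca²⁺ (1 mol Ca²⁺ ≡ 1 mol CaCO₃): 83,500 / 100.1 g/mol = 834.2 mol.
(b) Mass of CaCl₂: 834.2 × 111 = 92,600 g.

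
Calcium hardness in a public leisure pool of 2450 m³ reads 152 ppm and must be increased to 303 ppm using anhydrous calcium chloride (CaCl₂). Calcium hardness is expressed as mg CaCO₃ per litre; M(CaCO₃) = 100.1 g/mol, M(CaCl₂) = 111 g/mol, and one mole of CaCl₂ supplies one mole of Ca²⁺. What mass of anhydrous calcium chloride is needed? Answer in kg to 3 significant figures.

410 kg

Volume: 2450 m³ = 2,450,000 L.
Hardness to add: (303 − 152) = 151 mg/L as CaCO₃ × 2,450,000 L = 370,000 g as CaCO₃.
Moles of Ca²⁺ (1 mol Ca²⁺ ≡ 1 mol CaCO₃): 370,000 / 100.1 g/mol = 3696 mol.
Mass of CaCl₂: 3696 × 111 = 410,200 g.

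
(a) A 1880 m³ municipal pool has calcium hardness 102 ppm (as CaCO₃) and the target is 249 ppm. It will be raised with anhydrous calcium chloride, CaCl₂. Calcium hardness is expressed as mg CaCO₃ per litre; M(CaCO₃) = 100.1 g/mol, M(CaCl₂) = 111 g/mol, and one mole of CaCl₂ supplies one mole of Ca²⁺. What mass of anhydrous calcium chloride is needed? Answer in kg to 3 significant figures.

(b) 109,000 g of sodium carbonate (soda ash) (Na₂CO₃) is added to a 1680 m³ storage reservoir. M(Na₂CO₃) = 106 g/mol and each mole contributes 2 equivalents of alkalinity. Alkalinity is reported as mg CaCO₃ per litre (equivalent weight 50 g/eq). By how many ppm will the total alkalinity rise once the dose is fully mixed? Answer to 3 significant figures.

(a) 306 kg; (b) 61.2 ppm

(a) Volume: 1880 m³ = 1,880,000 L.
(a) Hardness to add: (249 − 102) = 147 mg/L as CaCO₃ × 1,880,000 L = 276,400 g as CaCO₃.
(a) Moles of Ca²⁺ (1 mol Ca²⁺ ≡ 1 mol CaCO₃): 276,400 / 100.1 g/mol = 2761 mol.
(a) Mass of CaCl₂: 2761 × 111 = 306,500 g.

(b) Volume: 1680 m³ = 1,680,000 L.
(b) Moles of Na₂CO₃: 109,000 g ÷ 106 g/mol = 1028 mol → 2057 eq of alkalinity.
(b) As CaCO₃: 2057 eq × 50 g/eq = 102,800 g.
(b) Rise: 102,800 g / 1,680,000 L × 1000 = 61.21 mg/L.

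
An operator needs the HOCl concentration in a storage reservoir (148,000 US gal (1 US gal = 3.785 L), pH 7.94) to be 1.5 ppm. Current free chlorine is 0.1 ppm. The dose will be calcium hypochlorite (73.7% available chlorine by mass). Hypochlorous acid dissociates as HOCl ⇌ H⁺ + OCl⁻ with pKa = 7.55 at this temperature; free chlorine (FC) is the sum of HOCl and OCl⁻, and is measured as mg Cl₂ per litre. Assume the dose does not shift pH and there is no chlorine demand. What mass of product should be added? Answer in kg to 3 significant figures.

Volume: 148,000 US gal × 3.785 L/gal = 560,180 L.
[OCl⁻]/[HOCl] = 10^(pH − pKa) = 10^(7.94 − 7.55) = 2.455; fraction as HOCl = 1/(1 + 2.455) = 0.2895.
Free chlorine required for 1.5 ppm HOCl: 1.5 / 0.2895 = 5.182 ppm.
FC to add: 5.182 − 0.1 = 5.082 mg/L as Cl₂.
Cl₂ equivalent: 5.082 mg/L × 560,180 L = 2847 g.
Product at 73.7% available Cl: 2847 / 0.737 = 3863 g.

3.86 kg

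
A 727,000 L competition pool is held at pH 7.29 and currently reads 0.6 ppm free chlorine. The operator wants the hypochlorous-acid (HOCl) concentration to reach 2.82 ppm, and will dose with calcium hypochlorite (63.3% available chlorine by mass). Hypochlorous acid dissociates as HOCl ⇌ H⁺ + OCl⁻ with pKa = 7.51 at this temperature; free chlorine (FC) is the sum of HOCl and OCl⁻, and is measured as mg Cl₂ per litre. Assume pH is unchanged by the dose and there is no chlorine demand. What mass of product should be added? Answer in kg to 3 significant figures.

[OCl⁻]/[HOCl] = 10^(pH − pKa) = 10^(7.29 − 7.51) = 0.6026; fraction as HOCl = 1/(1 + 0.6026) = 0.624.
Free chlorine required for 2.82 ppm HOCl: 2.82 / 0.624 = 4.519 ppm.
FC to add: 4.519 − 0.6 = 3.919 mg/L as Cl₂.
Cl₂ equivalent: 3.919 mg/L × 727,000 L = 2849 g.
Product at 63.3% available Cl: 2849 / 0.633 = 4501 g.

4.50 kg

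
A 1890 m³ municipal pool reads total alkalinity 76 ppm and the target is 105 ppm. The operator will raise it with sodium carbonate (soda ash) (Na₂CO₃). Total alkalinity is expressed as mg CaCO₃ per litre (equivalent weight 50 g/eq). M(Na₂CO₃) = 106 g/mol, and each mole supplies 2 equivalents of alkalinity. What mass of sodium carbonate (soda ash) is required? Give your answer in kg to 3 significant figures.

58.1 kg

Volume: 1890 m³ = 1,890,000 L.
Alkalinity to add: (105 − 76) = 29 mg/L as CaCO₃ × 1,890,000 L = 54,810 g as CaCO₃.
Equivalents: 54,810 g ÷ 50 g/eq = 1096 eq.
Each mole of Na₂CO₃ supplies 2 eq, so 1096 / 2 = 548.1 mol.
Mass: 548.1 mol × 106 g/mol = 58,100 g.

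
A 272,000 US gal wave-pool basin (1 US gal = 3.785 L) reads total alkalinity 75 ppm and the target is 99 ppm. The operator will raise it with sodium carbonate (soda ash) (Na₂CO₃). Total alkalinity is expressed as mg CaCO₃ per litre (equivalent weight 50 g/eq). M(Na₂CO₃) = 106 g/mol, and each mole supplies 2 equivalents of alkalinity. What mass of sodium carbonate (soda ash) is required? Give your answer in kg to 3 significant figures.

26.2 kg

Volume: 272,000 US gal × 3.785 L/gal = 1,029,520 L.
Alkalinity to add: (99 − 75) = 24 mg/L as CaCO₃ × 1,029,520 L = 24,710 g as CaCO₃.
Equivalents: 24,710 g ÷ 50 g/eq = 494.2 eq.
Each mole of Na₂CO₃ supplies 2 eq, so 494.2 / 2 = 247.1 mol.
Mass: 247.1 mol × 106 g/mol = 26,190 g.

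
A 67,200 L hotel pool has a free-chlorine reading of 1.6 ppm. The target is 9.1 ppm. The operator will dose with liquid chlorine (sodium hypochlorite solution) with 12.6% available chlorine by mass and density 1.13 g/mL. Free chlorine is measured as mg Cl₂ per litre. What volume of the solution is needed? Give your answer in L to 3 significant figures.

3.54 L

Chlorine deficit: 9.1 − 1.6 = 7.5 ppm = 7.5 mg/L as Cl₂.
Cl₂ equivalent needed: 7.5 mg/L × 67,200 L = 504,000 mg = 504 g.
Product at 12.6% available chlorine: 504 / 0.126 = 4000 g.
Volume at density 1.13 g/mL: 4000 g ÷ 1.13 g/mL = 3540 mL.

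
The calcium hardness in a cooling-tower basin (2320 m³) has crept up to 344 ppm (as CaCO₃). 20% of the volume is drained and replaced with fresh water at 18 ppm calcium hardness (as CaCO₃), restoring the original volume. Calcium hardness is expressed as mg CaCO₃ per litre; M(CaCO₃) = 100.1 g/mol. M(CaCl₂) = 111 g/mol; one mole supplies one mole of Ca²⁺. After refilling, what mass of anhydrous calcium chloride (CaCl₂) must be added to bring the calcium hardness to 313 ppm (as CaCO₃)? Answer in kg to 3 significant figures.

88.0 kg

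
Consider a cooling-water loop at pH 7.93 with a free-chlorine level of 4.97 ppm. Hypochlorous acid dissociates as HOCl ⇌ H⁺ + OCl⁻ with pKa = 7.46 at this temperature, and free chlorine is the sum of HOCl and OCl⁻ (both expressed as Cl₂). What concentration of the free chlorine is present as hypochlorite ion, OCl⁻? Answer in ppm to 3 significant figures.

3.71 ppm

[OCl⁻]/[HOCl] = 10^(pH − pKa) = 10^(7.93 − 7.46) = 10^0.47 = 2.951.
Fraction as HOCl = 1 / (1 + 2.951) = 0.2531.
OCl⁻ = (1 − 0.2531) × 4.97 ppm = 3.712 ppm.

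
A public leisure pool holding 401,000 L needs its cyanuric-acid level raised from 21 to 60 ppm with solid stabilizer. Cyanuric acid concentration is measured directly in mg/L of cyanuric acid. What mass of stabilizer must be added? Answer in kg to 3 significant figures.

15.6 kg

CYA to add: (60 − 21) = 39 mg/L × 401,000 L = 15,640 g cyanuric acid.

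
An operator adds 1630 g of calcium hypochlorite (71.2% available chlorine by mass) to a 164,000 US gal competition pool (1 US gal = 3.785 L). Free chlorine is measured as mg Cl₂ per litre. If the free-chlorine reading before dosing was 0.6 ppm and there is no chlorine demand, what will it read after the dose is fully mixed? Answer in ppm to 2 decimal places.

2.47 ppm

Volume: 164,000 US gal × 3.785 L/gal = 620,740 L.
Available chlorine delivered: 1630 g × 0.712 = 1161 g as Cl₂.
Concentration rise: 1161 g / 620,740 L = 1.87 mg/L = 1.87 ppm.
Final FC: 0.6 + 1.87 = 2.47 ppm.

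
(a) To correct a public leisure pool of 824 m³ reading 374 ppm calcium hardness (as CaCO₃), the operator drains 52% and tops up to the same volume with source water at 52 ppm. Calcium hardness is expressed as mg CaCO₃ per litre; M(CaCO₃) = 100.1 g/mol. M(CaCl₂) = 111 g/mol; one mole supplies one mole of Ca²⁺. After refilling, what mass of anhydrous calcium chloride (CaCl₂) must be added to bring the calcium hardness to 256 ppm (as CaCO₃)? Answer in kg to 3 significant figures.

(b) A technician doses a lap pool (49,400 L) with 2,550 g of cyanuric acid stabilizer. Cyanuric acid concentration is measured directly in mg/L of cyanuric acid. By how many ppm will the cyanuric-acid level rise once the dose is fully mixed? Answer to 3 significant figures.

(a) 45.2 kg; (b) 51.6 ppm

(a) Volume: 824 m³ = 824,000 L.
(a) After draining 52% and refilling: 374 × 0.48 + 52 × 0.52 = 206.56 ppm.
(a) Deficit to target: 256 − 206.56 = 49.44 mg/L.
(a) As CaCO₃: 49.44 mg/L × 824,000 L = 40,740 g; ÷ 100.1 = 407 mol Ca²⁺.
(a) Mass: 407 × 111 = 45,170 g.

(b) Rise: 2,550 g / 49,400 L × 1000 = 51.62 mg/L.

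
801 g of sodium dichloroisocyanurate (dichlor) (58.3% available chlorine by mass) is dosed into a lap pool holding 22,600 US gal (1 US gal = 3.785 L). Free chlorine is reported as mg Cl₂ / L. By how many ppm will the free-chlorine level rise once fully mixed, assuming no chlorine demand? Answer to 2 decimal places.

5.46 ppm

Volume: 22,600 US gal × 3.785 L/gal = 85,541 L.
Available chlorine delivered: 801 g × 0.583 = 467 g as Cl₂.
Concentration rise: 467 g / 85,541 L = 5.459 mg/L = 5.46 ppm.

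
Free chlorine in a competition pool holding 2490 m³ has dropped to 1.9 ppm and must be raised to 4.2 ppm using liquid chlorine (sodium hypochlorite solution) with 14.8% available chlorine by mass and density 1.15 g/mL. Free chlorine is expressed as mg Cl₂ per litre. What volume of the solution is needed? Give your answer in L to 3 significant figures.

33.6 L

Volume: 2490 m³ = 2,490,000 L.
Chlorine deficit: 4.2 − 1.9 = 2.3 ppm = 2.3 mg/L as Cl₂.
Cl₂ equivalent needed: 2.3 mg/L × 2,490,000 L = 5,727,000 mg = 5727 g.
Product at 14.8% available chlorine: 5727 / 0.148 = 38,700 g.
Volume at density 1.15 g/mL: 38,700 g ÷ 1.15 g/mL = 33,650 mL.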